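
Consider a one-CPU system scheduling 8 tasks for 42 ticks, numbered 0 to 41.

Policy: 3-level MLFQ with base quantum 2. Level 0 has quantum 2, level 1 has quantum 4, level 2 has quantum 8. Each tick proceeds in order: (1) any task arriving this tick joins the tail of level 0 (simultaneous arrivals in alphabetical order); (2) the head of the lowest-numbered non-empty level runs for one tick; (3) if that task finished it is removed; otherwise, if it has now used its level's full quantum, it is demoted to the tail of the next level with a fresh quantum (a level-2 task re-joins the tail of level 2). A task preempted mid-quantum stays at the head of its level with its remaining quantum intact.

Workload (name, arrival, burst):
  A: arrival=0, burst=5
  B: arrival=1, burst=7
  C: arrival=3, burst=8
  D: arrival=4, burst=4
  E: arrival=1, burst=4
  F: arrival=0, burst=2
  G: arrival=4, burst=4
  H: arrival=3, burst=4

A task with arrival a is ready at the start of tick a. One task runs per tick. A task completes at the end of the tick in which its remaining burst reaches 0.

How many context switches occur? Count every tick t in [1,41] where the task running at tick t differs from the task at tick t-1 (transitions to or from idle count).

t=0: L0/L1/L2 = AF/-/- → run A
t=1: L0/L1/L2 = AFBE/-/- → run A
t=2: L0/L1/L2 = FBE/A/- → run F
t=3: L0/L1/L2 = FBECH/A/- → run F
t=4: L0/L1/L2 = BECHDG/A/- → run B
t=5: L0/L1/L2 = BECHDG/A/- → run B
t=6: L0/L1/L2 = ECHDG/AB/- → run E
t=7: L0/L1/L2 = ECHDG/AB/- → run E
t=8: L0/L1/L2 = CHDG/ABE/- → run C
t=9: L0/L1/L2 = CHDG/ABE/- → run C
t=10: L0/L1/L2 = HDG/ABEC/- → run H
t=11: L0/L1/L2 = HDG/ABEC/- → run H
t=12: L0/L1/L2 = DG/ABECH/- → run D
t=13: L0/L1/L2 = DG/ABECH/- → run D
t=14: L0/L1/L2 = G/ABECHD/- → run G
t=15: L0/L1/L2 = G/ABECHD/- → run G
t=16: L0/L1/L2 = -/ABECHDG/- → run A
t=17: L0/L1/L2 = -/ABECHDG/- → run A
t=18: L0/L1/L2 = -/ABECHDG/- → run A
t=19: L0/L1/L2 = -/BECHDG/- → run B
t=20: L0/L1/L2 = -/BECHDG/- → run B
t=21: L0/L1/L2 = -/BECHDG/- → run B
t=22: L0/L1/L2 = -/BECHDG/- → run B
t=23: L0/L1/L2 = -/ECHDG/B → run E
t=24: L0/L1/L2 = -/ECHDG/B → run E
t=25: L0/L1/L2 = -/CHDG/B → run C
t=26: L0/L1/L2 = -/CHDG/B → run C
t=27: L0/L1/L2 = -/CHDG/B → run C
t=28: L0/L1/L2 = -/CHDG/B → run C
t=29: L0/L1/L2 = -/HDG/BC → run H
t=30: L0/L1/L2 = -/HDG/BC → run H
t=31: L0/L1/L2 = -/DG/BC → run D
t=32: L0/L1/L2 = -/DG/BC → run D
t=33: L0/L1/L2 = -/G/BC → run G
t=34: L0/L1/L2 = -/G/BC → run G
t=35: L0/L1/L2 = -/-/BC → run B
t=36: L0/L1/L2 = -/-/C → run C
t=37: L0/L1/L2 = -/-/C → run C
t=38: (idle)
t=39: (idle)
t=40: (idle)
t=41: (idle)

context switches = 17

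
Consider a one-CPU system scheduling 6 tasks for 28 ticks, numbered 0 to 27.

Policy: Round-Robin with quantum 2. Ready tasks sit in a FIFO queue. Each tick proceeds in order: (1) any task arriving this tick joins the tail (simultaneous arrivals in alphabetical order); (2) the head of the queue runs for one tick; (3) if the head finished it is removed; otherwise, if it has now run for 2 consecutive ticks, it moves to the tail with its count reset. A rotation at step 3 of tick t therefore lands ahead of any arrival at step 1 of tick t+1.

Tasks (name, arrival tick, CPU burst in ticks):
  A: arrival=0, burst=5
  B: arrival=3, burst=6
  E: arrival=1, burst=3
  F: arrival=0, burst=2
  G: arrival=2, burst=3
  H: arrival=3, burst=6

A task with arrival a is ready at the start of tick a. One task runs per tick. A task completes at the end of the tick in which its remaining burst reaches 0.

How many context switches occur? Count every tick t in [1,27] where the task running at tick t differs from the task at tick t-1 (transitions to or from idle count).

t=0: queue=[A,F] q_used=0 → run A
t=1: queue=[A,F,E] q_used=1 → run A
t=2: queue=[F,E,A,G] q_used=0 → run F
t=3: queue=[F,E,A,G,B,H] q_used=1 → run F
t=4: queue=[E,A,G,B,H] q_used=0 → run E
t=5: queue=[E,A,G,B,H] q_used=1 → run E
t=6: queue=[A,G,B,H,E] q_used=0 → run A
t=7: queue=[A,G,B,H,E] q_used=1 → run A
t=8: queue=[G,B,H,E,A] q_used=0 → run G
t=9: queue=[G,B,H,E,A] q_used=1 → run G
t=10: queue=[B,H,E,A,G] q_used=0 → run B
t=11: queue=[B,H,E,A,G] q_used=1 → run B
t=12: queue=[H,E,A,G,B] q_used=0 → run H
t=13: queue=[H,E,A,G,B] q_used=1 → run H
t=14: queue=[E,A,G,B,H] q_used=0 → run E
t=15: queue=[A,G,B,H] q_used=0 → run A
t=16: queue=[G,B,H] q_used=0 → run G
t=17: queue=[B,H] q_used=0 → run B
t=18: queue=[B,H] q_used=1 → run B
t=19: queue=[H,B] q_used=0 → run H
t=20: queue=[H,B] q_used=1 → run H
t=21: queue=[B,H] q_used=0 → run B
t=22: queue=[B,H] q_used=1 → run B
t=23: queue=[H] q_used=0 → run H
t=24: queue=[H] q_used=1 → run H
t=25: (idle)
t=26: (idle)
t=27: (idle)

context switches = 14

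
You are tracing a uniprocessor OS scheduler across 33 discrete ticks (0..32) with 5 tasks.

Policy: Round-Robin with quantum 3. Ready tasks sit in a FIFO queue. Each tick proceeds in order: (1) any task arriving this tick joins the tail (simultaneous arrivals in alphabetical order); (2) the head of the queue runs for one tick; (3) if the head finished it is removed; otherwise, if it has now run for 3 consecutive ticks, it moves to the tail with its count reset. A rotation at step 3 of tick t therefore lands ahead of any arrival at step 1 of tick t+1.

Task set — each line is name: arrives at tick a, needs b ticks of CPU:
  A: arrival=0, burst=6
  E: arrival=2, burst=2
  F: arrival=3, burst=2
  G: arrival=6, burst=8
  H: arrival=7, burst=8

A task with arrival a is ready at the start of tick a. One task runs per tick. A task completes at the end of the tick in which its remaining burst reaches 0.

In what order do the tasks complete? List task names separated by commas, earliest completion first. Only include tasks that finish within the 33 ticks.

t=0: queue=[A] q_used=0 → run A
t=1: queue=[A] q_used=1 → run A
t=2: queue=[A,E] q_used=2 → run A
t=3: queue=[E,A,F] q_used=0 → run E
t=4: queue=[E,A,F] q_used=1 → run E
t=5: queue=[A,F] q_used=0 → run A
t=6: queue=[A,F,G] q_used=1 → run A
t=7: queue=[A,F,G,H] q_used=2 → run A
t=8: queue=[F,G,H] q_used=0 → run F
t=9: queue=[F,G,H] q_used=1 → run F
t=10: queue=[G,H] q_used=0 → run G
t=11: queue=[G,H] q_used=1 → run G
t=12: queue=[G,H] q_used=2 → run G
t=13: queue=[H,G] q_used=0 → run H
t=14: queue=[H,G] q_used=1 → run H
t=15: queue=[H,G] q_used=2 → run H
t=16: queue=[G,H] q_used=0 → run G
t=17: queue=[G,H] q_used=1 → run G
t=18: queue=[G,H] q_used=2 → run G
t=19: queue=[H,G] q_used=0 → run H
t=20: queue=[H,G] q_used=1 → run H
t=21: queue=[H,G] q_used=2 → run H
t=22: queue=[G,H] q_used=0 → run G
t=23: queue=[G,H] q_used=1 → run G
t=24: queue=[H] q_used=0 → run H
t=25: queue=[H] q_used=1 → run H
t=26: (idle)
t=27: (idle)
t=28: (idle)
t=29: (idle)
t=30: (idle)
t=31: (idle)
t=32: (idle)

completion order = E, A, F, G, H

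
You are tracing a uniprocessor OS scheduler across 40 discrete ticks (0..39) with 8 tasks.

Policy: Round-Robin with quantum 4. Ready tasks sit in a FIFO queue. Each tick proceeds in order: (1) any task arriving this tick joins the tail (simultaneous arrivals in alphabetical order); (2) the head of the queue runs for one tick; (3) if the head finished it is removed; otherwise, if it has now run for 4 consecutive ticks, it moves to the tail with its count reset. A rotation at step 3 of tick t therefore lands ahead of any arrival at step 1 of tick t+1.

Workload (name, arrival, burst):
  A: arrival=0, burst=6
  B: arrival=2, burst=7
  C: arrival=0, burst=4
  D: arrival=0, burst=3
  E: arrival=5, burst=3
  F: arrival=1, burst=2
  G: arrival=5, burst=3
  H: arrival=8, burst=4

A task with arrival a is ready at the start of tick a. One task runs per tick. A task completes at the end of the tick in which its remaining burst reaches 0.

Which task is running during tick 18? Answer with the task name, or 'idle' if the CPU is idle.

running at tick 18 = A

t=0: queue=[A,C,D] q_used=0 → run A
t=1: queue=[A,C,D,F] q_used=1 → run A
t=2: queue=[A,C,D,F,B] q_used=2 → run A
t=3: queue=[A,C,D,F,B] q_used=3 → run A
t=4: queue=[C,D,F,B,A] q_used=0 → run C
t=5: queue=[C,D,F,B,A,E,G] q_used=1 → run C
t=6: queue=[C,D,F,B,A,E,G] q_used=2 → run C
t=7: queue=[C,D,F,B,A,E,G] q_used=3 → run C
t=8: queue=[D,F,B,A,E,G,H] q_used=0 → run D
t=9: queue=[D,F,B,A,E,G,H] q_used=1 → run D
t=10: queue=[D,F,B,A,E,G,H] q_used=2 → run D
t=11: queue=[F,B,A,E,G,H] q_used=0 → run F
t=12: queue=[F,B,A,E,G,H] q_used=1 → run F
t=13: queue=[B,A,E,G,H] q_used=0 → run B
t=14: queue=[B,A,E,G,H] q_used=1 → run B
t=15: queue=[B,A,E,G,H] q_used=2 → run B
t=16: queue=[B,A,E,G,H] q_used=3 → run B
t=17: queue=[A,E,G,H,B] q_used=0 → run A
t=18: queue=[A,E,G,H,B] q_used=1 → run A
t=19: queue=[E,G,H,B] q_used=0 → run E
t=20: queue=[E,G,H,B] q_used=1 → run E
t=21: queue=[E,G,H,B] q_used=2 → run E
t=22: queue=[G,H,B] q_used=0 → run G
t=23: queue=[G,H,B] q_used=1 → run G
t=24: queue=[G,H,B] q_used=2 → run G
t=25: queue=[H,B] q_used=0 → run H
t=26: queue=[H,B] q_used=1 → run H
t=27: queue=[H,B] q_used=2 → run H
t=28: queue=[H,B] q_used=3 → run H
t=29: queue=[B] q_used=0 → run B
t=30: queue=[B] q_used=1 → run B
t=31: queue=[B] q_used=2 → run B
t=32: (idle)
t=33: (idle)
t=34: (idle)
t=35: (idle)
t=36: (idle)
t=37: (idle)
t=38: (idle)
t=39: (idle)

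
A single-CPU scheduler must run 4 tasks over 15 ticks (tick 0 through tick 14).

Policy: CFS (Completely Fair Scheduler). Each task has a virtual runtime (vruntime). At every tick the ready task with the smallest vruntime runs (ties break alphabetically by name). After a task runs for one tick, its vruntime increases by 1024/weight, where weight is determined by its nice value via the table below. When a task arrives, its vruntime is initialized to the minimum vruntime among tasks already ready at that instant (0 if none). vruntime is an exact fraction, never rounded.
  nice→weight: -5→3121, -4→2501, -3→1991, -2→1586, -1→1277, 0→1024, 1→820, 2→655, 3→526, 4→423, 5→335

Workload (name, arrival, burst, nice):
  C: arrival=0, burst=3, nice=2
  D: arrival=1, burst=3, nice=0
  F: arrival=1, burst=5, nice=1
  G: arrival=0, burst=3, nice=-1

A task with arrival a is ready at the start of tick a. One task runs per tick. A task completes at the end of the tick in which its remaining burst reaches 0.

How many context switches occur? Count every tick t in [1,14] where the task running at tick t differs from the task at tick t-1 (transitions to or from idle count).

t=0: vr[C=0 G=0] → run C
t=1: vr[C=1024/655 D=0 F=0 G=0] → run D
t=2: vr[C=1024/655 D=1 F=0 G=0] → run F
t=3: vr[C=1024/655 D=1 F=256/205 G=0] → run G
t=4: vr[C=1024/655 D=1 F=256/205 G=1024/1277] → run G
t=5: vr[C=1024/655 D=1 F=256/205 G=2048/1277] → run D
t=6: vr[C=1024/655 D=2 F=256/205 G=2048/1277] → run F
t=7: vr[C=1024/655 D=2 F=512/205 G=2048/1277] → run C
t=8: vr[C=2048/655 D=2 F=512/205 G=2048/1277] → run G
t=9: vr[C=2048/655 D=2 F=512/205] → run D
t=10: vr[C=2048/655 F=512/205] → run F
t=11: vr[C=2048/655 F=768/205] → run C
t=12: vr[F=768/205] → run F
t=13: vr[F=1024/205] → run F
t=14: (idle)

context switches = 12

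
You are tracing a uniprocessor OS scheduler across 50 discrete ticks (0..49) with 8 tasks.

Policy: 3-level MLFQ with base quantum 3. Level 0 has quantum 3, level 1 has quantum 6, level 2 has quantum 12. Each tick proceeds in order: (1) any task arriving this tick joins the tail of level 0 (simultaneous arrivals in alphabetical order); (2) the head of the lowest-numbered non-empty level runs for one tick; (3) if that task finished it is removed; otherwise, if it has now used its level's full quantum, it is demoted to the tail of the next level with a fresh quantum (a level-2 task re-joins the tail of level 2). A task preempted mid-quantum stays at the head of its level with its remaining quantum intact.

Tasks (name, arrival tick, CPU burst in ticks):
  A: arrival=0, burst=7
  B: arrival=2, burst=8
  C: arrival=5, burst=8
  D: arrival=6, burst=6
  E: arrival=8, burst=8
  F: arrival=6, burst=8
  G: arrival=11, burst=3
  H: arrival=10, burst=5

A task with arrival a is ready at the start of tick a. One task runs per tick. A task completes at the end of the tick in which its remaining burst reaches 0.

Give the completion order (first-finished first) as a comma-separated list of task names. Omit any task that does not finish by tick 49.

completion order = G, A, B, C, D, F

t=0: L0/L1/L2 = A/-/- → run A
t=1: L0/L1/L2 = A/-/- → run A
t=2: L0/L1/L2 = AB/-/- → run A
t=3: L0/L1/L2 = B/A/- → run B
t=4: L0/L1/L2 = B/A/- → run B
t=5: L0/L1/L2 = BC/A/- → run B
t=6: L0/L1/L2 = CDF/AB/- → run C
t=7: L0/L1/L2 = CDF/AB/- → run C
t=8: L0/L1/L2 = CDFE/AB/- → run C
t=9: L0/L1/L2 = DFE/ABC/- → run D
t=10: L0/L1/L2 = DFEH/ABC/- → run D
t=11: L0/L1/L2 = DFEHG/ABC/- → run D
t=12: L0/L1/L2 = FEHG/ABCD/- → run F
t=13: L0/L1/L2 = FEHG/ABCD/- → run F
t=14: L0/L1/L2 = FEHG/ABCD/- → run F
t=15: L0/L1/L2 = EHG/ABCDF/- → run E
t=16: L0/L1/L2 = EHG/ABCDF/- → run E
t=17: L0/L1/L2 = EHG/ABCDF/- → run E
t=18: L0/L1/L2 = HG/ABCDFE/- → run H
t=19: L0/L1/L2 = HG/ABCDFE/- → run H
t=20: L0/L1/L2 = HG/ABCDFE/- → run H
t=21: L0/L1/L2 = G/ABCDFEH/- → run G
t=22: L0/L1/L2 = G/ABCDFEH/- → run G
t=23: L0/L1/L2 = G/ABCDFEH/- → run G
t=24: L0/L1/L2 = -/ABCDFEH/- → run A
t=25: L0/L1/L2 = -/ABCDFEH/- → run A
t=26: L0/L1/L2 = -/ABCDFEH/- → run A
t=27: L0/L1/L2 = -/ABCDFEH/- → run A
t=28: L0/L1/L2 = -/BCDFEH/- → run B
t=29: L0/L1/L2 = -/BCDFEH/- → run B
t=30: L0/L1/L2 = -/BCDFEH/- → run B
t=31: L0/L1/L2 = -/BCDFEH/- → run B
t=32: L0/L1/L2 = -/BCDFEH/- → run B
t=33: L0/L1/L2 = -/CDFEH/- → run C
t=34: L0/L1/L2 = -/CDFEH/- → run C
t=35: L0/L1/L2 = -/CDFEH/- → run C
t=36: L0/L1/L2 = -/CDFEH/- → run C
t=37: L0/L1/L2 = -/CDFEH/- → run C
t=38: L0/L1/L2 = -/DFEH/- → run D
t=39: L0/L1/L2 = -/DFEH/- → run D
t=40: L0/L1/L2 = -/DFEH/- → run D
t=41: L0/L1/L2 = -/FEH/- → run F
t=42: L0/L1/L2 = -/FEH/- → run F
t=43: L0/L1/L2 = -/FEH/- → run F
t=44: L0/L1/L2 = -/FEH/- → run F
t=45: L0/L1/L2 = -/FEH/- → run F
t=46: L0/L1/L2 = -/EH/- → run E
t=47: L0/L1/L2 = -/EH/- → run E
t=48: L0/L1/L2 = -/EH/- → run E
t=49: L0/L1/L2 = -/EH/- → run E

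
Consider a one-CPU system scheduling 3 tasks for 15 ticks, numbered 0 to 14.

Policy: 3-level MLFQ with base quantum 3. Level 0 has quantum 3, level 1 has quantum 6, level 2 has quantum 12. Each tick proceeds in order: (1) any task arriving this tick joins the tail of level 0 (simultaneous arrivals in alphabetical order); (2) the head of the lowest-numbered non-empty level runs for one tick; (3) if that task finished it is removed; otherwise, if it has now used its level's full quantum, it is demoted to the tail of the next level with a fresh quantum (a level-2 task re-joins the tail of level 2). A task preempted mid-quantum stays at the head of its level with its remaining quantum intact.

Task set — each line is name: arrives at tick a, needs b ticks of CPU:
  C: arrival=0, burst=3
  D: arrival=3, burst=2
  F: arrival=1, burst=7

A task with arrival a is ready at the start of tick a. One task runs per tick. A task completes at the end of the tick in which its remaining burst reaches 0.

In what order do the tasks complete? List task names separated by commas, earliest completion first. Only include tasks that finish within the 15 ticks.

completion order = C, D, F

t=0: L0/L1/L2 = C/-/- → run C
t=1: L0/L1/L2 = CF/-/- → run C
t=2: L0/L1/L2 = CF/-/- → run C
t=3: L0/L1/L2 = FD/-/- → run F
t=4: L0/L1/L2 = FD/-/- → run F
t=5: L0/L1/L2 = FD/-/- → run F
t=6: L0/L1/L2 = D/F/- → run D
t=7: L0/L1/L2 = D/F/- → run D
t=8: L0/L1/L2 = -/F/- → run F
t=9: L0/L1/L2 = -/F/- → run F
t=10: L0/L1/L2 = -/F/- → run F
t=11: L0/L1/L2 = -/F/- → run F
t=12: (idle)
t=13: (idle)
t=14: (idle)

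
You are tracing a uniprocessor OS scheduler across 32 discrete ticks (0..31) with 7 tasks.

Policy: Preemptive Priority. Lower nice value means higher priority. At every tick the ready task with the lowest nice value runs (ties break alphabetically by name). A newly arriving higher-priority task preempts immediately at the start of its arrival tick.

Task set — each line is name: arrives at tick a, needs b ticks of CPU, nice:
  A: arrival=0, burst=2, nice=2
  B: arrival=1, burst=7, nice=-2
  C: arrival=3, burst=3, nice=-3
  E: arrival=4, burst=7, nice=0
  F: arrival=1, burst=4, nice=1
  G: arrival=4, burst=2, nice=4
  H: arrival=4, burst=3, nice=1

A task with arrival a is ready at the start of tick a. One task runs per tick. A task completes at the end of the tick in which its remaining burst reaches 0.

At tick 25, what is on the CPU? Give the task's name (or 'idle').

t=0: ready={A} → run A
t=1: ready={A,B,F} → run B
t=2: ready={A,B,F} → run B
t=3: ready={A,B,C,F} → run C
t=4: ready={A,B,C,E,F,G,H} → run C
t=5: ready={A,B,C,E,F,G,H} → run C
t=6: ready={A,B,E,F,G,H} → run B
t=7: ready={A,B,E,F,G,H} → run B
t=8: ready={A,B,E,F,G,H} → run B
t=9: ready={A,B,E,F,G,H} → run B
t=10: ready={A,B,E,F,G,H} → run B
t=11: ready={A,E,F,G,H} → run E
t=12: ready={A,E,F,G,H} → run E
t=13: ready={A,E,F,G,H} → run E
t=14: ready={A,E,F,G,H} → run E
t=15: ready={A,E,F,G,H} → run E
t=16: ready={A,E,F,G,H} → run E
t=17: ready={A,E,F,G,H} → run E
t=18: ready={A,F,G,H} → run F
t=19: ready={A,F,G,H} → run F
t=20: ready={A,F,G,H} → run F
t=21: ready={A,F,G,H} → run F
t=22: ready={A,G,H} → run H
t=23: ready={A,G,H} → run H
t=24: ready={A,G,H} → run H
t=25: ready={A,G} → run A
t=26: ready={G} → run G
t=27: ready={G} → run G
t=28: (idle)
t=29: (idle)
t=30: (idle)
t=31: (idle)

running at tick 25 = A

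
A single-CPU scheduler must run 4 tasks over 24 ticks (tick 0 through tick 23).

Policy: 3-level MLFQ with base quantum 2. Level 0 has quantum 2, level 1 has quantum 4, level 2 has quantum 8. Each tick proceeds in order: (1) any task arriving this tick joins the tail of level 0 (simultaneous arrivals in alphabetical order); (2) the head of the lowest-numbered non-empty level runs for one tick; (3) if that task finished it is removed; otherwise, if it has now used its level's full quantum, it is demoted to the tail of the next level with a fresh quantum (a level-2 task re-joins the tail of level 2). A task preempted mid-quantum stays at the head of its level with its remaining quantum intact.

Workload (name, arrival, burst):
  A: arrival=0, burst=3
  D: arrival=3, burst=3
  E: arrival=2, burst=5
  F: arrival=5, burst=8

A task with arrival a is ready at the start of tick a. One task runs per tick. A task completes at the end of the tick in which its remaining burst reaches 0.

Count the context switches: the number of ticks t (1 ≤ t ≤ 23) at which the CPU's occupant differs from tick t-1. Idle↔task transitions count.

t=0: L0/L1/L2 = A/-/- → run A
t=1: L0/L1/L2 = A/-/- → run A
t=2: L0/L1/L2 = E/A/- → run E
t=3: L0/L1/L2 = ED/A/- → run E
t=4: L0/L1/L2 = D/AE/- → run D
t=5: L0/L1/L2 = DF/AE/- → run D
t=6: L0/L1/L2 = F/AED/- → run F
t=7: L0/L1/L2 = F/AED/- → run F
t=8: L0/L1/L2 = -/AEDF/- → run A
t=9: L0/L1/L2 = -/EDF/- → run E
t=10: L0/L1/L2 = -/EDF/- → run E
t=11: L0/L1/L2 = -/EDF/- → run E
t=12: L0/L1/L2 = -/DF/- → run D
t=13: L0/L1/L2 = -/F/- → run F
t=14: L0/L1/L2 = -/F/- → run F
t=15: L0/L1/L2 = -/F/- → run F
t=16: L0/L1/L2 = -/F/- → run F
t=17: L0/L1/L2 = -/-/F → run F
t=18: L0/L1/L2 = -/-/F → run F
t=19: (idle)
t=20: (idle)
t=21: (idle)
t=22: (idle)
t=23: (idle)

context switches = 8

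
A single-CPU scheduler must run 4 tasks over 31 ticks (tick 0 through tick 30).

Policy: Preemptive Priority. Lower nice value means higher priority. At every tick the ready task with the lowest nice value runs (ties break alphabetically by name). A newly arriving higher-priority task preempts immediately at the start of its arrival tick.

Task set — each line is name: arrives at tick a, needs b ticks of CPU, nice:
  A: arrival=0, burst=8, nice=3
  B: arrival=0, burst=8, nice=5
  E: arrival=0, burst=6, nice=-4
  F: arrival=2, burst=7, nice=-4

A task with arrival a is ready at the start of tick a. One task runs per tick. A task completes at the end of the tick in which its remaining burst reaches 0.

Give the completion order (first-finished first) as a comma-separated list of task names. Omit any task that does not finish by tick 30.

t=0: ready={A,B,E} → run E
t=1: ready={A,B,E} → run E
t=2: ready={A,B,E,F} → run E
t=3: ready={A,B,E,F} → run E
t=4: ready={A,B,E,F} → run E
t=5: ready={A,B,E,F} → run E
t=6: ready={A,B,F} → run F
t=7: ready={A,B,F} → run F
t=8: ready={A,B,F} → run F
t=9: ready={A,B,F} → run F
t=10: ready={A,B,F} → run F
t=11: ready={A,B,F} → run F
t=12: ready={A,B,F} → run F
t=13: ready={A,B} → run A
t=14: ready={A,B} → run A
t=15: ready={A,B} → run A
t=16: ready={A,B} → run A
t=17: ready={A,B} → run A
t=18: ready={A,B} → run A
t=19: ready={A,B} → run A
t=20: ready={A,B} → run A
t=21: ready={B} → run B
t=22: ready={B} → run B
t=23: ready={B} → run B
t=24: ready={B} → run B
t=25: ready={B} → run B
t=26: ready={B} → run B
t=27: ready={B} → run B
t=28: ready={B} → run B
t=29: (idle)
t=30: (idle)

completion order = E, F, A, B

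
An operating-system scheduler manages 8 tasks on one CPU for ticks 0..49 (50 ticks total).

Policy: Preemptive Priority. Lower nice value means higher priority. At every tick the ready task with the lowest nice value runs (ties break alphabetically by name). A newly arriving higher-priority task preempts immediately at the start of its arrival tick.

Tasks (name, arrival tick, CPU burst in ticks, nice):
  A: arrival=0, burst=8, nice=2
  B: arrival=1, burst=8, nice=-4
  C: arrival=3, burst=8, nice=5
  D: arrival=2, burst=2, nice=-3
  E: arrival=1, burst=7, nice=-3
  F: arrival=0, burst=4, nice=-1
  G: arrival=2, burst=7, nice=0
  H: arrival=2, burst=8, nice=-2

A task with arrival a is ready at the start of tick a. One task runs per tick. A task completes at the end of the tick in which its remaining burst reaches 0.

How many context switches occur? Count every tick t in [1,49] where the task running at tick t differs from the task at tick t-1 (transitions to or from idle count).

t=0: ready={A,F} → run F
t=1: ready={A,B,E,F} → run B
t=2: ready={A,B,D,E,F,G,H} → run B
t=3: ready={A,B,C,D,E,F,G,H} → run B
t=4: ready={A,B,C,D,E,F,G,H} → run B
t=5: ready={A,B,C,D,E,F,G,H} → run B
t=6: ready={A,B,C,D,E,F,G,H} → run B
t=7: ready={A,B,C,D,E,F,G,H} → run B
t=8: ready={A,B,C,D,E,F,G,H} → run B
t=9: ready={A,C,D,E,F,G,H} → run D
t=10: ready={A,C,D,E,F,G,H} → run D
t=11: ready={A,C,E,F,G,H} → run E
t=12: ready={A,C,E,F,G,H} → run E
t=13: ready={A,C,E,F,G,H} → run E
t=14: ready={A,C,E,F,G,H} → run E
t=15: ready={A,C,E,F,G,H} → run E
t=16: ready={A,C,E,F,G,H} → run E
t=17: ready={A,C,E,F,G,H} → run E
t=18: ready={A,C,F,G,H} → run H
t=19: ready={A,C,F,G,H} → run H
t=20: ready={A,C,F,G,H} → run H
t=21: ready={A,C,F,G,H} → run H
t=22: ready={A,C,F,G,H} → run H
t=23: ready={A,C,F,G,H} → run H
t=24: ready={A,C,F,G,H} → run H
t=25: ready={A,C,F,G,H} → run H
t=26: ready={A,C,F,G} → run F
t=27: ready={A,C,F,G} → run F
t=28: ready={A,C,F,G} → run F
t=29: ready={A,C,G} → run G
t=30: ready={A,C,G} → run G
t=31: ready={A,C,G} → run G
t=32: ready={A,C,G} → run G
t=33: ready={A,C,G} → run G
t=34: ready={A,C,G} → run G
t=35: ready={A,C,G} → run G
t=36: ready={A,C} → run A
t=37: ready={A,C} → run A
t=38: ready={A,C} → run A
t=39: ready={A,C} → run A
t=40: ready={A,C} → run A
t=41: ready={A,C} → run A
t=42: ready={A,C} → run A
t=43: ready={A,C} → run A
t=44: ready={C} → run C
t=45: ready={C} → run C
t=46: ready={C} → run C
t=47: ready={C} → run C
t=48: ready={C} → run C
t=49: ready={C} → run C

context switches = 8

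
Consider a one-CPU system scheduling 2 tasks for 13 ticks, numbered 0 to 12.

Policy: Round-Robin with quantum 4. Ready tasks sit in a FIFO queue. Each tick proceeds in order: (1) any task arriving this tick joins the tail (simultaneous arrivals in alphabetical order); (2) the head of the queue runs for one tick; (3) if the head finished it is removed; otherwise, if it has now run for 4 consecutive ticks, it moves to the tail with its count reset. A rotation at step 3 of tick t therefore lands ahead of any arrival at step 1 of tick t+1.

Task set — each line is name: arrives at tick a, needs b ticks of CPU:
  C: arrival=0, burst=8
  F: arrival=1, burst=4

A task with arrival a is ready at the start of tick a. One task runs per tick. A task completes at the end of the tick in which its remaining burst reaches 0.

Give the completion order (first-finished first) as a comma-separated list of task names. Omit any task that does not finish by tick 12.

completion order = F, C

t=0: queue=[C] q_used=0 → run C
t=1: queue=[C,F] q_used=1 → run C
t=2: queue=[C,F] q_used=2 → run C
t=3: queue=[C,F] q_used=3 → run C
t=4: queue=[F,C] q_used=0 → run F
t=5: queue=[F,C] q_used=1 → run F
t=6: queue=[F,C] q_used=2 → run F
t=7: queue=[F,C] q_used=3 → run F
t=8: queue=[C] q_used=0 → run C
t=9: queue=[C] q_used=1 → run C
t=10: queue=[C] q_used=2 → run C
t=11: queue=[C] q_used=3 → run C
t=12: (idle)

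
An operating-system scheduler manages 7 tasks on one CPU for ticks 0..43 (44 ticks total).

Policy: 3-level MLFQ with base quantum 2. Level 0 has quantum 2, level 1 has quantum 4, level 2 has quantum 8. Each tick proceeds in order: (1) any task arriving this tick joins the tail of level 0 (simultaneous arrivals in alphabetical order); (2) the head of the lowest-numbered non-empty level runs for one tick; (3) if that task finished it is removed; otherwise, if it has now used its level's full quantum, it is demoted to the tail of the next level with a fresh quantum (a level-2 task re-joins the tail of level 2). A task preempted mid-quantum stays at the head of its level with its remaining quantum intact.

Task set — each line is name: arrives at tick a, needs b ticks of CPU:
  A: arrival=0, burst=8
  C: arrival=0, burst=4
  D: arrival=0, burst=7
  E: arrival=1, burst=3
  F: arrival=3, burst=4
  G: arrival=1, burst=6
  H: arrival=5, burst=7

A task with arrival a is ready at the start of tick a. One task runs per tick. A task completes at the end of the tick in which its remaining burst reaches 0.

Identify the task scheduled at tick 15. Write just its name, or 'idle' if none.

t=0: L0/L1/L2 = ACD/-/- → run A
t=1: L0/L1/L2 = ACDEG/-/- → run A
t=2: L0/L1/L2 = CDEG/A/- → run C
t=3: L0/L1/L2 = CDEGF/A/- → run C
t=4: L0/L1/L2 = DEGF/AC/- → run D
t=5: L0/L1/L2 = DEGFH/AC/- → run D
t=6: L0/L1/L2 = EGFH/ACD/- → run E
t=7: L0/L1/L2 = EGFH/ACD/- → run E
t=8: L0/L1/L2 = GFH/ACDE/- → run G
t=9: L0/L1/L2 = GFH/ACDE/- → run G
t=10: L0/L1/L2 = FH/ACDEG/- → run F
t=11: L0/L1/L2 = FH/ACDEG/- → run F
t=12: L0/L1/L2 = H/ACDEGF/- → run H
t=13: L0/L1/L2 = H/ACDEGF/- → run H
t=14: L0/L1/L2 = -/ACDEGFH/- → run A
t=15: L0/L1/L2 = -/ACDEGFH/- → run A
t=16: L0/L1/L2 = -/ACDEGFH/- → run A
t=17: L0/L1/L2 = -/ACDEGFH/- → run A
t=18: L0/L1/L2 = -/CDEGFH/A → run C
t=19: L0/L1/L2 = -/CDEGFH/A → run C
t=20: L0/L1/L2 = -/DEGFH/A → run D
t=21: L0/L1/L2 = -/DEGFH/A → run D
t=22: L0/L1/L2 = -/DEGFH/A → run D
t=23: L0/L1/L2 = -/DEGFH/A → run D
t=24: L0/L1/L2 = -/EGFH/AD → run E
t=25: L0/L1/L2 = -/GFH/AD → run G
t=26: L0/L1/L2 = -/GFH/AD → run G
t=27: L0/L1/L2 = -/GFH/AD → run G
t=28: L0/L1/L2 = -/GFH/AD → run G
t=29: L0/L1/L2 = -/FH/AD → run F
t=30: L0/L1/L2 = -/FH/AD → run F
t=31: L0/L1/L2 = -/H/AD → run H
t=32: L0/L1/L2 = -/H/AD → run H
t=33: L0/L1/L2 = -/H/AD → run H
t=34: L0/L1/L2 = -/H/AD → run H
t=35: L0/L1/L2 = -/-/ADH → run A
t=36: L0/L1/L2 = -/-/ADH → run A
t=37: L0/L1/L2 = -/-/DH → run D
t=38: L0/L1/L2 = -/-/H → run H
t=39: (idle)
t=40: (idle)
t=41: (idle)
t=42: (idle)
t=43: (idle)

running at tick 15 = A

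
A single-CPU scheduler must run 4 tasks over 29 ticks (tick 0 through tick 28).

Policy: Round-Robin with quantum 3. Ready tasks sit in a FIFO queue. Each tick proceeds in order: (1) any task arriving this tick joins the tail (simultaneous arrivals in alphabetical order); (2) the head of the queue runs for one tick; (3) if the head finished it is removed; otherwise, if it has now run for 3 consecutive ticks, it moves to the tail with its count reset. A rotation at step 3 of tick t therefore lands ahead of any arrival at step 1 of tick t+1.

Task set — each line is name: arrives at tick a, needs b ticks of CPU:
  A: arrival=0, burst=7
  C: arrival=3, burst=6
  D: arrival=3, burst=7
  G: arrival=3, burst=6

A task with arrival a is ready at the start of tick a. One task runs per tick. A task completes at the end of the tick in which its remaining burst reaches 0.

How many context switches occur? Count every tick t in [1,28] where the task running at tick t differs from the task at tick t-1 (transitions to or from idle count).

context switches = 9

t=0: queue=[A] q_used=0 → run A
t=1: queue=[A] q_used=1 → run A
t=2: queue=[A] q_used=2 → run A
t=3: queue=[A,C,D,G] q_used=0 → run A
t=4: queue=[A,C,D,G] q_used=1 → run A
t=5: queue=[A,C,D,G] q_used=2 → run A
t=6: queue=[C,D,G,A] q_used=0 → run C
t=7: queue=[C,D,G,A] q_used=1 → run C
t=8: queue=[C,D,G,A] q_used=2 → run C
t=9: queue=[D,G,A,C] q_used=0 → run D
t=10: queue=[D,G,A,C] q_used=1 → run D
t=11: queue=[D,G,A,C] q_used=2 → run D
t=12: queue=[G,A,C,D] q_used=0 → run G
t=13: queue=[G,A,C,D] q_used=1 → run G
t=14: queue=[G,A,C,D] q_used=2 → run G
t=15: queue=[A,C,D,G] q_used=0 → run A
t=16: queue=[C,D,G] q_used=0 → run C
t=17: queue=[C,D,G] q_used=1 → run C
t=18: queue=[C,D,G] q_used=2 → run C
t=19: queue=[D,G] q_used=0 → run D
t=20: queue=[D,G] q_used=1 → run D
t=21: queue=[D,G] q_used=2 → run D
t=22: queue=[G,D] q_used=0 → run G
t=23: queue=[G,D] q_used=1 → run G
t=24: queue=[G,D] q_used=2 → run G
t=25: queue=[D] q_used=0 → run D
t=26: (idle)
t=27: (idle)
t=28: (idle)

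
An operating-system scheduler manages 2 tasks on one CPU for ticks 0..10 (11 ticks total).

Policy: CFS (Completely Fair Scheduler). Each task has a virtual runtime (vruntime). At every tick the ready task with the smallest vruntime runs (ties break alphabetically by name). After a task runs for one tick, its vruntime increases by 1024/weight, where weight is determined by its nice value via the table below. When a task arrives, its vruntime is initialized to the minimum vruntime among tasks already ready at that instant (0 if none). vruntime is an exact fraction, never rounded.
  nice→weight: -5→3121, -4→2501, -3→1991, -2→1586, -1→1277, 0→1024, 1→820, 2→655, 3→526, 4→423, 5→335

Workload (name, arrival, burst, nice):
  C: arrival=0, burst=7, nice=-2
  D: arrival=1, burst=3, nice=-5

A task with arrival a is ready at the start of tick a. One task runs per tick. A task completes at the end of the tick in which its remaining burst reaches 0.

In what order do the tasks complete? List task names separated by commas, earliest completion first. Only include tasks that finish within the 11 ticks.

completion order = D, C

t=0: vr[C=0] → run C
t=1: vr[C=512/793 D=512/793] → run C
t=2: vr[C=1024/793 D=512/793] → run D
t=3: vr[C=1024/793 D=2409984/2474953] → run D
t=4: vr[C=1024/793 D=3222016/2474953] → run C
t=5: vr[C=1536/793 D=3222016/2474953] → run D
t=6: vr[C=1536/793] → run C
t=7: vr[C=2048/793] → run C
t=8: vr[C=2560/793] → run C
t=9: vr[C=3072/793] → run C
t=10: (idle)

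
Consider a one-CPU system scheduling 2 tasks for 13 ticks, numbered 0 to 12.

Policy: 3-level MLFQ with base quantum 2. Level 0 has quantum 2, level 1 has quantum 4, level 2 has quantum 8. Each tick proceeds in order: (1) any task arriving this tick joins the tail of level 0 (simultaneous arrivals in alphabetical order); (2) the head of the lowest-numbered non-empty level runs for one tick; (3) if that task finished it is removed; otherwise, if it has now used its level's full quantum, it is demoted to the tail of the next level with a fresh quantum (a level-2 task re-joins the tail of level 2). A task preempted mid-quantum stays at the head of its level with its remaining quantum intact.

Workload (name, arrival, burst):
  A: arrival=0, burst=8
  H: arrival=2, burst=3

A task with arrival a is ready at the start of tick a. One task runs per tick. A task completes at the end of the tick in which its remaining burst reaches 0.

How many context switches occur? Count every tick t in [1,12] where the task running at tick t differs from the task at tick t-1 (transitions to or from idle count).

context switches = 5

t=0: L0/L1/L2 = A/-/- → run A
t=1: L0/L1/L2 = A/-/- → run A
t=2: L0/L1/L2 = H/A/- → run H
t=3: L0/L1/L2 = H/A/- → run H
t=4: L0/L1/L2 = -/AH/- → run A
t=5: L0/L1/L2 = -/AH/- → run A
t=6: L0/L1/L2 = -/AH/- → run A
t=7: L0/L1/L2 = -/AH/- → run A
t=8: L0/L1/L2 = -/H/A → run H
t=9: L0/L1/L2 = -/-/A → run A
t=10: L0/L1/L2 = -/-/A → run A
t=11: (idle)
t=12: (idle)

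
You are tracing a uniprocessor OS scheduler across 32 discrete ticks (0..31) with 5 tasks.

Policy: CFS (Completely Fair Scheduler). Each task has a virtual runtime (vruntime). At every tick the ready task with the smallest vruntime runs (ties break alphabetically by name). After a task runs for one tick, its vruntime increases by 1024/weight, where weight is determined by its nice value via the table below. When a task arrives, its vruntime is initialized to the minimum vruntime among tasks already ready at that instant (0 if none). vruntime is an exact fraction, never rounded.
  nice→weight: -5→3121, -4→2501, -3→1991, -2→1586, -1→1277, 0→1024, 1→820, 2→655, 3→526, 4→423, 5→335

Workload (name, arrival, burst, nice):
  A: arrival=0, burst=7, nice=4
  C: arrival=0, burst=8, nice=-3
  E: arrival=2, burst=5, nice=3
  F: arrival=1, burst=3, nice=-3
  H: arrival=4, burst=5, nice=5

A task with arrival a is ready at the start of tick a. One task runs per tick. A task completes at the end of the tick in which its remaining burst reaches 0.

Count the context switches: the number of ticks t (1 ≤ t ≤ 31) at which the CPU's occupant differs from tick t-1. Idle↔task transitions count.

t=0: vr[A=0 C=0] → run A
t=1: vr[A=1024/423 C=0 F=0] → run C
t=2: vr[A=1024/423 C=1024/1991 E=0 F=0] → run E
t=3: vr[A=1024/423 C=1024/1991 E=512/263 F=0] → run F
t=4: vr[A=1024/423 C=1024/1991 E=512/263 F=1024/1991 H=1024/1991] → run C
t=5: vr[A=1024/423 C=2048/1991 E=512/263 F=1024/1991 H=1024/1991] → run F
t=6: vr[A=1024/423 C=2048/1991 E=512/263 F=2048/1991 H=1024/1991] → run H
t=7: vr[A=1024/423 C=2048/1991 E=512/263 F=2048/1991 H=2381824/666985] → run C
t=8: vr[A=1024/423 C=3072/1991 E=512/263 F=2048/1991 H=2381824/666985] → run F
t=9: vr[A=1024/423 C=3072/1991 E=512/263 H=2381824/666985] → run C
t=10: vr[A=1024/423 C=4096/1991 E=512/263 H=2381824/666985] → run E
t=11: vr[A=1024/423 C=4096/1991 E=1024/263 H=2381824/666985] → run C
t=12: vr[A=1024/423 C=5120/1991 E=1024/263 H=2381824/666985] → run A
t=13: vr[A=2048/423 C=5120/1991 E=1024/263 H=2381824/666985] → run C
t=14: vr[A=2048/423 C=6144/1991 E=1024/263 H=2381824/666985] → run C
t=15: vr[A=2048/423 C=7168/1991 E=1024/263 H=2381824/666985] → run H
t=16: vr[A=2048/423 C=7168/1991 E=1024/263 H=4420608/666985] → run C
t=17: vr[A=2048/423 E=1024/263 H=4420608/666985] → run E
t=18: vr[A=2048/423 E=1536/263 H=4420608/666985] → run A
t=19: vr[A=1024/141 E=1536/263 H=4420608/666985] → run E
t=20: vr[A=1024/141 E=2048/263 H=4420608/666985] → run H
t=21: vr[A=1024/141 E=2048/263 H=6459392/666985] → run A
t=22: vr[A=4096/423 E=2048/263 H=6459392/666985] → run E
t=23: vr[A=4096/423 H=6459392/666985] → run A
t=24: vr[A=5120/423 H=6459392/666985] → run H
t=25: vr[A=5120/423 H=8498176/666985] → run A
t=26: vr[A=2048/141 H=8498176/666985] → run H
t=27: vr[A=2048/141] → run A
t=28: (idle)
t=29: (idle)
t=30: (idle)
t=31: (idle)

context switches = 27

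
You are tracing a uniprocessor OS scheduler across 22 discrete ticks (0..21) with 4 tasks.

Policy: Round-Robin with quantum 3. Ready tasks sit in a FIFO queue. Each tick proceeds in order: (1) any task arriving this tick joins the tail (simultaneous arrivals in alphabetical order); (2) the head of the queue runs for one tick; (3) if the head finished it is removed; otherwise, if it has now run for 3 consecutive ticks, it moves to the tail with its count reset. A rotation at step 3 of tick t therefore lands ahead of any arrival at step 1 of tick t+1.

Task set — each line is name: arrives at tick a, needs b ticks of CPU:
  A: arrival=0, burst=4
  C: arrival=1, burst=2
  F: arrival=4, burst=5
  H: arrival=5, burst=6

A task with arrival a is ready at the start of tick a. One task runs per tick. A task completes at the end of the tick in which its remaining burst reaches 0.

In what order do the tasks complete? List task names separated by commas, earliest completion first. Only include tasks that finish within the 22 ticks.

completion order = C, A, F, H

t=0: queue=[A] q_used=0 → run A
t=1: queue=[A,C] q_used=1 → run A
t=2: queue=[A,C] q_used=2 → run A
t=3: queue=[C,A] q_used=0 → run C
t=4: queue=[C,A,F] q_used=1 → run C
t=5: queue=[A,F,H] q_used=0 → run A
t=6: queue=[F,H] q_used=0 → run F
t=7: queue=[F,H] q_used=1 → run F
t=8: queue=[F,H] q_used=2 → run F
t=9: queue=[H,F] q_used=0 → run H
t=10: queue=[H,F] q_used=1 → run H
t=11: queue=[H,F] q_used=2 → run H
t=12: queue=[F,H] q_used=0 → run F
t=13: queue=[F,H] q_used=1 → run F
t=14: queue=[H] q_used=0 → run H
t=15: queue=[H] q_used=1 → run H
t=16: queue=[H] q_used=2 → run H
t=17: (idle)
t=18: (idle)
t=19: (idle)
t=20: (idle)
t=21: (idle)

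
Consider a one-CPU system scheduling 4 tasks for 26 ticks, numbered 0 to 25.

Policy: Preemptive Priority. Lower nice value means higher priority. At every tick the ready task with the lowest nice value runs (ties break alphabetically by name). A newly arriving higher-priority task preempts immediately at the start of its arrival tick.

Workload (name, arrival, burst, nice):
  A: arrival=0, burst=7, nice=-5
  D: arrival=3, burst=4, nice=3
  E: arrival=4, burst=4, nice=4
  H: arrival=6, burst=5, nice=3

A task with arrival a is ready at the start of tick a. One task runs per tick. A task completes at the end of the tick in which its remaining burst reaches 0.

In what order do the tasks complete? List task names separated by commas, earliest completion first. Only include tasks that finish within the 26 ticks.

completion order = A, D, H, E

t=0: ready={A} → run A
t=1: ready={A} → run A
t=2: ready={A} → run A
t=3: ready={A,D} → run A
t=4: ready={A,D,E} → run A
t=5: ready={A,D,E} → run A
t=6: ready={A,D,E,H} → run A
t=7: ready={D,E,H} → run D
t=8: ready={D,E,H} → run D
t=9: ready={D,E,H} → run D
t=10: ready={D,E,H} → run D
t=11: ready={E,H} → run H
t=12: ready={E,H} → run H
t=13: ready={E,H} → run H
t=14: ready={E,H} → run H
t=15: ready={E,H} → run H
t=16: ready={E} → run E
t=17: ready={E} → run E
t=18: ready={E} → run E
t=19: ready={E} → run E
t=20: (idle)
t=21: (idle)
t=22: (idle)
t=23: (idle)
t=24: (idle)
t=25: (idle)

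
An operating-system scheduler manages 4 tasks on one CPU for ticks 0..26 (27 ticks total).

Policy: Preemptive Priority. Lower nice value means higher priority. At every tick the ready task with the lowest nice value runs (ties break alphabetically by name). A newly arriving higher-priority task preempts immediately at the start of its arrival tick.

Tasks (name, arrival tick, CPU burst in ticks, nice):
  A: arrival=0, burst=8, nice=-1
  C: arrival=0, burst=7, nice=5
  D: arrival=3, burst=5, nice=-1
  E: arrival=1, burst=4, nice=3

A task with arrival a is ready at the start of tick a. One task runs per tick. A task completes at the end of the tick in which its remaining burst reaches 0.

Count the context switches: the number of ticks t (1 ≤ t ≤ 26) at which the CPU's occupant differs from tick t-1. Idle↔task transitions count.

t=0: ready={A,C} → run A
t=1: ready={A,C,E} → run A
t=2: ready={A,C,E} → run A
t=3: ready={A,C,D,E} → run A
t=4: ready={A,C,D,E} → run A
t=5: ready={A,C,D,E} → run A
t=6: ready={A,C,D,E} → run A
t=7: ready={A,C,D,E} → run A
t=8: ready={C,D,E} → run D
t=9: ready={C,D,E} → run D
t=10: ready={C,D,E} → run D
t=11: ready={C,D,E} → run D
t=12: ready={C,D,E} → run D
t=13: ready={C,E} → run E
t=14: ready={C,E} → run E
t=15: ready={C,E} → run E
t=16: ready={C,E} → run E
t=17: ready={C} → run C
t=18: ready={C} → run C
t=19: ready={C} → run C
t=20: ready={C} → run C
t=21: ready={C} → run C
t=22: ready={C} → run C
t=23: ready={C} → run C
t=24: (idle)
t=25: (idle)
t=26: (idle)

context switches = 4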